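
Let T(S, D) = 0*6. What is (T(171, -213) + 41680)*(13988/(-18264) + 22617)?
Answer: 2152057709000/2283 ≈ 9.4264e+8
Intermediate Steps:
T(S, D) = 0
(T(171, -213) + 41680)*(13988/(-18264) + 22617) = (0 + 41680)*(13988/(-18264) + 22617) = 41680*(13988*(-1/18264) + 22617) = 41680*(-3497/4566 + 22617) = 41680*(103265725/4566) = 2152057709000/2283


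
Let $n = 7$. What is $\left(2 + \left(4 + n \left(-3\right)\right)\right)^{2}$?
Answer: $225$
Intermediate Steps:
$\left(2 + \left(4 + n \left(-3\right)\right)\right)^{2} = \left(2 + \left(4 + 7 \left(-3\right)\right)\right)^{2} = \left(2 + \left(4 - 21\right)\right)^{2} = \left(2 - 17\right)^{2} = \left(-15\right)^{2} = 225$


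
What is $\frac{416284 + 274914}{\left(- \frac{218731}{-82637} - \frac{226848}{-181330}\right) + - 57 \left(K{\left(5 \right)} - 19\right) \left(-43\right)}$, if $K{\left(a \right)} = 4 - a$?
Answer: $- \frac{5178651443208790}{367242538051897} \approx -14.101$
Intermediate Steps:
$\frac{416284 + 274914}{\left(- \frac{218731}{-82637} - \frac{226848}{-181330}\right) + - 57 \left(K{\left(5 \right)} - 19\right) \left(-43\right)} = \frac{416284 + 274914}{\left(- \frac{218731}{-82637} - \frac{226848}{-181330}\right) + - 57 \left(\left(4 - 5\right) - 19\right) \left(-43\right)} = \frac{691198}{\left(\left(-218731\right) \left(- \frac{1}{82637}\right) - - \frac{113424}{90665}\right) + - 57 \left(\left(4 - 5\right) - 19\right) \left(-43\right)} = \frac{691198}{\left(\frac{218731}{82637} + \frac{113424}{90665}\right) + - 57 \left(-1 - 19\right) \left(-43\right)} = \frac{691198}{\frac{29204265203}{7492283605} + \left(-57\right) \left(-20\right) \left(-43\right)} = \frac{691198}{\frac{29204265203}{7492283605} + 1140 \left(-43\right)} = \frac{691198}{\frac{29204265203}{7492283605} - 49020} = \frac{691198}{- \frac{367242538051897}{7492283605}} = 691198 \left(- \frac{7492283605}{367242538051897}\right) = - \frac{5178651443208790}{367242538051897}$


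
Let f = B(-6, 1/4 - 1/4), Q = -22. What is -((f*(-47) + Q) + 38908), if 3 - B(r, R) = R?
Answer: -38745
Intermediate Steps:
B(r, R) = 3 - R
f = 3 (f = 3 - (1/4 - 1/4) = 3 - (1*(¼) - 1*¼) = 3 - (¼ - ¼) = 3 - 1*0 = 3 + 0 = 3)
-((f*(-47) + Q) + 38908) = -((3*(-47) - 22) + 38908) = -((-141 - 22) + 38908) = -(-163 + 38908) = -1*38745 = -38745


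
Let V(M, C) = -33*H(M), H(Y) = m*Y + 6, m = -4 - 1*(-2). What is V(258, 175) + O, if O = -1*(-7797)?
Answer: 24627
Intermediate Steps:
m = -2 (m = -4 + 2 = -2)
O = 7797
H(Y) = 6 - 2*Y (H(Y) = -2*Y + 6 = 6 - 2*Y)
V(M, C) = -198 + 66*M (V(M, C) = -33*(6 - 2*M) = -198 + 66*M)
V(258, 175) + O = (-198 + 66*258) + 7797 = (-198 + 17028) + 7797 = 16830 + 7797 = 24627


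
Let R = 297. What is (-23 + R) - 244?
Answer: 30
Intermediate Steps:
(-23 + R) - 244 = (-23 + 297) - 244 = 274 - 244 = 30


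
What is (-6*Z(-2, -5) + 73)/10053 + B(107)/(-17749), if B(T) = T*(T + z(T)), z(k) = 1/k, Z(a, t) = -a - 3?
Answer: -113704679/178430697 ≈ -0.63725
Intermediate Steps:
Z(a, t) = -3 - a
z(k) = 1/k
B(T) = T*(T + 1/T)
(-6*Z(-2, -5) + 73)/10053 + B(107)/(-17749) = (-6*(-3 - 1*(-2)) + 73)/10053 + (1 + 107²)/(-17749) = (-6*(-3 + 2) + 73)*(1/10053) + (1 + 11449)*(-1/17749) = (-6*(-1) + 73)*(1/10053) + 11450*(-1/17749) = (6 + 73)*(1/10053) - 11450/17749 = 79*(1/10053) - 11450/17749 = 79/10053 - 11450/17749 = -113704679/178430697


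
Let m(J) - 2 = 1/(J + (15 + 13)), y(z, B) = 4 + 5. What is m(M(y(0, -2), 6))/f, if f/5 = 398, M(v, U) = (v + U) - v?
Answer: 69/67660 ≈ 0.0010198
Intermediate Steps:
y(z, B) = 9
M(v, U) = U (M(v, U) = (U + v) - v = U)
f = 1990 (f = 5*398 = 1990)
m(J) = 2 + 1/(28 + J) (m(J) = 2 + 1/(J + (15 + 13)) = 2 + 1/(J + 28) = 2 + 1/(28 + J))
m(M(y(0, -2), 6))/f = ((57 + 2*6)/(28 + 6))/1990 = ((57 + 12)/34)*(1/1990) = ((1/34)*69)*(1/1990) = (69/34)*(1/1990) = 69/67660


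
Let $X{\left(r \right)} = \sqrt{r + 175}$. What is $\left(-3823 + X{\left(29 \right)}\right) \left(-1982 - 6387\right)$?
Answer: $31994687 - 16738 \sqrt{51} \approx 3.1875 \cdot 10^{7}$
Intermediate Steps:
$X{\left(r \right)} = \sqrt{175 + r}$
$\left(-3823 + X{\left(29 \right)}\right) \left(-1982 - 6387\right) = \left(-3823 + \sqrt{175 + 29}\right) \left(-1982 - 6387\right) = \left(-3823 + \sqrt{204}\right) \left(-8369\right) = \left(-3823 + 2 \sqrt{51}\right) \left(-8369\right) = 31994687 - 16738 \sqrt{51}$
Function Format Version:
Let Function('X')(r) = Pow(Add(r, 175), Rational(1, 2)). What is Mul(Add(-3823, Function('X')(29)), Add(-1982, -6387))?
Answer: Add(31994687, Mul(-16738, Pow(51, Rational(1, 2)))) ≈ 3.1875e+7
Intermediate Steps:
Function('X')(r) = Pow(Add(175, r), Rational(1, 2))
Mul(Add(-3823, Function('X')(29)), Add(-1982, -6387)) = Mul(Add(-3823, Pow(Add(175, 29), Rational(1, 2))), Add(-1982, -6387)) = Mul(Add(-3823, Pow(204, Rational(1, 2))), -8369) = Mul(Add(-3823, Mul(2, Pow(51, Rational(1, 2)))), -8369) = Add(31994687, Mul(-16738, Pow(51, Rational(1, 2))))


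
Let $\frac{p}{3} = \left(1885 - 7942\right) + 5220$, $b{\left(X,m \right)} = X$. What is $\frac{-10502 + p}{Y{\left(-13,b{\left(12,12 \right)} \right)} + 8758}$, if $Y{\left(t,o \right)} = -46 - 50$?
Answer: $- \frac{13013}{8662} \approx -1.5023$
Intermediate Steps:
$Y{\left(t,o \right)} = -96$ ($Y{\left(t,o \right)} = -46 - 50 = -96$)
$p = -2511$ ($p = 3 \left(\left(1885 - 7942\right) + 5220\right) = 3 \left(-6057 + 5220\right) = 3 \left(-837\right) = -2511$)
$\frac{-10502 + p}{Y{\left(-13,b{\left(12,12 \right)} \right)} + 8758} = \frac{-10502 - 2511}{-96 + 8758} = - \frac{13013}{8662}$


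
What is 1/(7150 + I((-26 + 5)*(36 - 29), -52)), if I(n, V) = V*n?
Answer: 1/14794 ≈ 6.7595e-5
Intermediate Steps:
1/(7150 + I((-26 + 5)*(36 - 29), -52)) = 1/(7150 - 52*(-26 + 5)*(36 - 29)) = 1/(7150 - (-1092)*7) = 1/(7150 - 52*(-147)) = 1/(7150 + 7644) = 1/14794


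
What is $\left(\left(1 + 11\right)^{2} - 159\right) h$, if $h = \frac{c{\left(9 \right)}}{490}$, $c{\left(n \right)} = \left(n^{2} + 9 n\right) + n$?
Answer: $- \frac{513}{98} \approx -5.2347$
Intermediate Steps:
$c{\left(n \right)} = n^{2} + 10 n$
$h = \frac{171}{490}$ ($h = \frac{9 \left(10 + 9\right)}{490} = 9 \cdot 19 \cdot \frac{1}{490} = 171 \cdot \frac{1}{490} = \frac{171}{490} \approx 0.34898$)
$\left(\left(1 + 11\right)^{2} - 159\right) h = \left(\left(1 + 11\right)^{2} - 159\right) \frac{171}{490} = \left(12^{2} - 159\right) \frac{171}{490} = \left(144 - 159\right) \frac{171}{490} = \left(-15\right) \frac{171}{490} = - \frac{513}{98}$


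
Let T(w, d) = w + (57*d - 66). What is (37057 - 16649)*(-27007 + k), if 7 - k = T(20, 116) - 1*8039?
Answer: -520955016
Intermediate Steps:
T(w, d) = -66 + w + 57*d (T(w, d) = w + (-66 + 57*d) = -66 + w + 57*d)
k = 1480 (k = 7 - ((-66 + 20 + 57*116) - 1*8039) = 7 - ((-66 + 20 + 6612) - 8039) = 7 - (6566 - 8039) = 7 - 1*(-1473) = 7 + 1473 = 1480)
(37057 - 16649)*(-27007 + k) = (37057 - 16649)*(-27007 + 1480) = 20408*(-25527) = -520955016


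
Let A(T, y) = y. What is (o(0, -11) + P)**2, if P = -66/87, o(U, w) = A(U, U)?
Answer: 484/841 ≈ 0.57551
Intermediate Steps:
o(U, w) = U
P = -22/29 (P = -66*1/87 = -22/29 ≈ -0.75862)
(o(0, -11) + P)**2 = (0 - 22/29)**2 = (-22/29)**2 = 484/841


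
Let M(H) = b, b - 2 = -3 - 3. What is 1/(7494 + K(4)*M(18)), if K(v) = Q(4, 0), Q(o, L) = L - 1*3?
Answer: 1/7506 ≈ 0.00013323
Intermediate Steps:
Q(o, L) = -3 + L (Q(o, L) = L - 3 = -3 + L)
K(v) = -3 (K(v) = -3 + 0 = -3)
b = -4 (b = 2 + (-3 - 3) = 2 - 6 = -4)
M(H) = -4
1/(7494 + K(4)*M(18)) = 1/(7494 - 3*(-4)) = 1/(7494 + 12) = 1/7506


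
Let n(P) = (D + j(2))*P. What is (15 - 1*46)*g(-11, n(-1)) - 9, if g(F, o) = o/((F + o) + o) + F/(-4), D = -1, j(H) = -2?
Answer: -1513/20 ≈ -75.650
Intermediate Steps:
n(P) = -3*P (n(P) = (-1 - 2)*P = -3*P)
g(F, o) = -F/4 + o/(F + 2*o) (g(F, o) = o/(F + 2*o) + F*(-¼) = o/(F + 2*o) - F/4 = -F/4 + o/(F + 2*o))
(15 - 1*46)*g(-11, n(-1)) - 9 = (15 - 1*46)*((-3*(-1) - ¼*(-11)² - ½*(-11)*(-3*(-1)))/(-11 + 2*(-3*(-1)))) - 9 = (15 - 46)*((3 - ¼*121 - ½*(-11)*3)/(-11 + 2*3)) - 9 = -31*(3 - 121/4 + 33/2)/(-11 + 6) - 9 = -31*(-43)/((-5)*4) - 9 = -(-31)*(-43)/(5*4) - 9 = -31*43/20 - 9 = -1333/20 - 9 = -1513/20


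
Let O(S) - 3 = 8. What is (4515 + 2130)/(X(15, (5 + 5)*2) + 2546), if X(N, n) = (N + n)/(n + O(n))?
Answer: 205995/78961 ≈ 2.6088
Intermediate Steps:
O(S) = 11 (O(S) = 3 + 8 = 11)
X(N, n) = (N + n)/(11 + n) (X(N, n) = (N + n)/(n + 11) = (N + n)/(11 + n))
(4515 + 2130)/(X(15, (5 + 5)*2) + 2546) = (4515 + 2130)/((15 + (5 + 5)*2)/(11 + (5 + 5)*2) + 2546) = 6645/((15 + 10*2)/(11 + 10*2) + 2546) = 6645/((15 + 20)/(11 + 20) + 2546) = 6645/(35/31 + 2546) = 6645/(78961/31) = 6645*(31/78961) = 205995/78961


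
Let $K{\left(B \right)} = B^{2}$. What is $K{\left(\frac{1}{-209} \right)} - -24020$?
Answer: $\frac{1049217621}{43681} \approx 24020.0$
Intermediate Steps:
$K{\left(\frac{1}{-209} \right)} - -24020 = \left(\frac{1}{-209}\right)^{2} - -24020 = \left(- \frac{1}{209}\right)^{2} + 24020 = \frac{1}{43681} + 24020 = \frac{1049217621}{43681}$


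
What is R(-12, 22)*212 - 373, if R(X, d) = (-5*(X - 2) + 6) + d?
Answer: 20403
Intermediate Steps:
R(X, d) = 16 + d - 5*X (R(X, d) = (-5*(-2 + X) + 6) + d = ((10 - 5*X) + 6) + d = (16 - 5*X) + d = 16 + d - 5*X)
R(-12, 22)*212 - 373 = (16 + 22 - 5*(-12))*212 - 373 = (16 + 22 + 60)*212 - 373 = 98*212 - 373 = 20776 - 373 = 20403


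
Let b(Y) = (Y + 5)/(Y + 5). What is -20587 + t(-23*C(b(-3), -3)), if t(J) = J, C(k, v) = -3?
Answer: -20518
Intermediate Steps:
b(Y) = 1 (b(Y) = (5 + Y)/(5 + Y) = 1)
-20587 + t(-23*C(b(-3), -3)) = -20587 - 23*(-3) = -20587 + 69 = -20518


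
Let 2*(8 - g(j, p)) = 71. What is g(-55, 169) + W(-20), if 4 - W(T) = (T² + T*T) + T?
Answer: -1607/2 ≈ -803.50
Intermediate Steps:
g(j, p) = -55/2 (g(j, p) = 8 - ½*71 = 8 - 71/2 = -55/2)
W(T) = 4 - T - 2*T² (W(T) = 4 - ((T² + T*T) + T) = 4 - ((T² + T²) + T) = 4 - (2*T² + T) = 4 - (T + 2*T²) = 4 + (-T - 2*T²) = 4 - T - 2*T²)
g(-55, 169) + W(-20) = -55/2 + (4 - 1*(-20) - 2*(-20)²) = -55/2 + (4 + 20 - 2*400) = -55/2 + (4 + 20 - 800) = -55/2 - 776 = -1607/2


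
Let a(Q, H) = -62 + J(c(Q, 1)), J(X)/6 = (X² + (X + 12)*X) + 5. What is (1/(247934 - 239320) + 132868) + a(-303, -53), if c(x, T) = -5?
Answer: 1143732465/8614 ≈ 1.3278e+5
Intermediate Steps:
J(X) = 30 + 6*X² + 6*X*(12 + X) (J(X) = 6*((X² + (X + 12)*X) + 5) = 6*((X² + (12 + X)*X) + 5) = 6*((X² + X*(12 + X)) + 5) = 6*(5 + X² + X*(12 + X)) = 30 + 6*X² + 6*X*(12 + X))
a(Q, H) = -92 (a(Q, H) = -62 + (30 + 12*(-5)² + 72*(-5)) = -62 + (30 + 12*25 - 360) = -62 + (30 + 300 - 360) = -62 - 30 = -92)
(1/(247934 - 239320) + 132868) + a(-303, -53) = (1/(247934 - 239320) + 132868) - 92 = (1/8614 + 132868) - 92 = 1144524953/8614 - 92 = 1143732465/8614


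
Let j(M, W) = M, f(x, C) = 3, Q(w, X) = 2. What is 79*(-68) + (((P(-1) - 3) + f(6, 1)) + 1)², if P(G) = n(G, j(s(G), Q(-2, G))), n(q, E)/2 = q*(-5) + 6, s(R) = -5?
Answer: -4843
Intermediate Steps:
n(q, E) = 12 - 10*q (n(q, E) = 2*(q*(-5) + 6) = 2*(-5*q + 6) = 2*(6 - 5*q) = 12 - 10*q)
P(G) = 12 - 10*G
79*(-68) + (((P(-1) - 3) + f(6, 1)) + 1)² = 79*(-68) + ((((12 - 10*(-1)) - 3) + 3) + 1)² = -5372 + ((((12 + 10) - 3) + 3) + 1)² = -5372 + (((22 - 3) + 3) + 1)² = -5372 + ((19 + 3) + 1)² = -5372 + (22 + 1)² = -5372 + 23² = -5372 + 529 = -4843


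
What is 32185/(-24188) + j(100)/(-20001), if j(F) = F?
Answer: -646150985/483784188 ≈ -1.3356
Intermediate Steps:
32185/(-24188) + j(100)/(-20001) = 32185/(-24188) + 100/(-20001) = 32185*(-1/24188) + 100*(-1/20001) = -32185/24188 - 100/20001 = -646150985/483784188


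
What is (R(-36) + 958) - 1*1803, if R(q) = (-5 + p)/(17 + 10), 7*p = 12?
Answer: -159728/189 ≈ -845.12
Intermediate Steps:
p = 12/7 (p = (⅐)*12 = 12/7 ≈ 1.7143)
R(q) = -23/189 (R(q) = (-5 + 12/7)/(17 + 10) = -23/7/27 = -23/7*1/27 = -23/189)
(R(-36) + 958) - 1*1803 = (-23/189 + 958) - 1*1803 = 181039/189 - 1803 = -159728/189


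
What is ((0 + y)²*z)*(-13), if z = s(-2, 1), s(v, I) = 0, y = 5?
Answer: 0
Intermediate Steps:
z = 0
((0 + y)²*z)*(-13) = ((0 + 5)²*0)*(-13) = (5²*0)*(-13) = (25*0)*(-13) = 0*(-13) = 0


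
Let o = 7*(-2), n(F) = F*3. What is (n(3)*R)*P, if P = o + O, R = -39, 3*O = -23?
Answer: 7605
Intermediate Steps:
O = -23/3 (O = (⅓)*(-23) = -23/3 ≈ -7.6667)
n(F) = 3*F
o = -14
P = -65/3 (P = -14 - 23/3 = -65/3 ≈ -21.667)
(n(3)*R)*P = ((3*3)*(-39))*(-65/3) = (9*(-39))*(-65/3) = -351*(-65/3) = 7605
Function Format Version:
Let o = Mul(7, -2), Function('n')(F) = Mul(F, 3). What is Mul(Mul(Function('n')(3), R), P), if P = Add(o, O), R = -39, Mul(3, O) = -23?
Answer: 7605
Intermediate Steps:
O = Rational(-23, 3) (O = Mul(Rational(1, 3), -23) = Rational(-23, 3) ≈ -7.6667)
Function('n')(F) = Mul(3, F)
o = -14
P = Rational(-65, 3) (P = Add(-14, Rational(-23, 3)) = Rational(-65, 3) ≈ -21.667)
Mul(Mul(Function('n')(3), R), P) = Mul(Mul(Mul(3, 3), -39), Rational(-65, 3)) = Mul(Mul(9, -39), Rational(-65, 3)) = Mul(-351, Rational(-65, 3)) = 7605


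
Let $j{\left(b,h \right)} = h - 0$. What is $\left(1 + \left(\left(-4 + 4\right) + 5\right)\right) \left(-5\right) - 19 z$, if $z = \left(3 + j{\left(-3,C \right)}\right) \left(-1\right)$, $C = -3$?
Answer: $-30$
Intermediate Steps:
$j{\left(b,h \right)} = h$ ($j{\left(b,h \right)} = h + 0 = h$)
$z = 0$ ($z = \left(3 - 3\right) \left(-1\right) = 0 \left(-1\right) = 0$)
$\left(1 + \left(\left(-4 + 4\right) + 5\right)\right) \left(-5\right) - 19 z = \left(1 + \left(\left(-4 + 4\right) + 5\right)\right) \left(-5\right) - 0 = \left(1 + \left(0 + 5\right)\right) \left(-5\right) + 0 = \left(1 + 5\right) \left(-5\right) + 0 = 6 \left(-5\right) + 0 = -30 + 0 = -30$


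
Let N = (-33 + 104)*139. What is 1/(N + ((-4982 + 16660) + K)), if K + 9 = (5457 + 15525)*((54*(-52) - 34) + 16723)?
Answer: 1/291272680 ≈ 3.4332e-9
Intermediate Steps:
N = 9869 (N = 71*139 = 9869)
K = 291251133 (K = -9 + (5457 + 15525)*((54*(-52) - 34) + 16723) = -9 + 20982*((-2808 - 34) + 16723) = -9 + 20982*(-2842 + 16723) = -9 + 20982*13881 = -9 + 291251142 = 291251133)
1/(N + ((-4982 + 16660) + K)) = 1/(9869 + ((-4982 + 16660) + 291251133)) = 1/(9869 + (11678 + 291251133)) = 1/(9869 + 291262811) = 1/291272680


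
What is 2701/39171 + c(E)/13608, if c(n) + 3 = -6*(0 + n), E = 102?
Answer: 1407227/59226552 ≈ 0.023760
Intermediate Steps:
c(n) = -3 - 6*n (c(n) = -3 - 6*(0 + n) = -3 - 6*n)
2701/39171 + c(E)/13608 = 2701/39171 + (-3 - 6*102)/13608 = 2701*(1/39171) + (-3 - 612)*(1/13608) = 2701/39171 - 615*1/13608 = 2701/39171 - 205/4536 = 1407227/59226552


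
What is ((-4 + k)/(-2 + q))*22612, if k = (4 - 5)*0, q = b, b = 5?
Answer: -90448/3 ≈ -30149.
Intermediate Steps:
q = 5
k = 0 (k = -1*0 = 0)
((-4 + k)/(-2 + q))*22612 = ((-4 + 0)/(-2 + 5))*22612 = -4/3*22612 = -90448/3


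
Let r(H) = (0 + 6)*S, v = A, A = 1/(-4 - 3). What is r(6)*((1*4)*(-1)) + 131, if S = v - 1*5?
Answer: 1781/7 ≈ 254.43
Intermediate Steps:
A = -⅐ (A = 1/(-7) = -⅐ ≈ -0.14286)
v = -⅐ ≈ -0.14286
S = -36/7 (S = -⅐ - 1*5 = -⅐ - 5 = -36/7 ≈ -5.1429)
r(H) = -216/7 (r(H) = (0 + 6)*(-36/7) = 6*(-36/7) = -216/7)
r(6)*((1*4)*(-1)) + 131 = -216*1*4*(-1)/7 + 131 = -864*(-1)/7 + 131 = -216/7*(-4) + 131 = 864/7 + 131 = 1781/7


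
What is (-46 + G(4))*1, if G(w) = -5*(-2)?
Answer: -36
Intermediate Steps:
G(w) = 10
(-46 + G(4))*1 = (-46 + 10)*1 = -36*1 = -36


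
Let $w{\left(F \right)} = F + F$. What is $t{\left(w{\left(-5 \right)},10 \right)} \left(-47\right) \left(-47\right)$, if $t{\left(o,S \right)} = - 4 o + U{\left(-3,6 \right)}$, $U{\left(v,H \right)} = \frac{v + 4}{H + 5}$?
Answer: $\frac{974169}{11} \approx 88561.0$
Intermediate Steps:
$w{\left(F \right)} = 2 F$
$U{\left(v,H \right)} = \frac{4 + v}{5 + H}$
$t{\left(o,S \right)} = \frac{1}{11} - 4 o$ ($t{\left(o,S \right)} = - 4 o + \frac{4 - 3}{5 + 6} = - 4 o + \frac{1}{11} \cdot 1 = - 4 o + \frac{1}{11} = \frac{1}{11} - 4 o$)
$t{\left(w{\left(-5 \right)},10 \right)} \left(-47\right) \left(-47\right) = \left(\frac{1}{11} - 4 \cdot 2 \left(-5\right)\right) \left(-47\right) \left(-47\right) = \left(\frac{1}{11} - -40\right) \left(-47\right) \left(-47\right) = \left(\frac{1}{11} + 40\right) \left(-47\right) \left(-47\right) = \frac{441}{11} \left(-47\right) \left(-47\right) = \left(- \frac{20727}{11}\right) \left(-47\right) = \frac{974169}{11}$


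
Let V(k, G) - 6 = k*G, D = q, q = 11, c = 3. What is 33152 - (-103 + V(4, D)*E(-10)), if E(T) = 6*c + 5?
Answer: 32105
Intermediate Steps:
E(T) = 23 (E(T) = 6*3 + 5 = 18 + 5 = 23)
D = 11
V(k, G) = 6 + G*k (V(k, G) = 6 + k*G = 6 + G*k)
33152 - (-103 + V(4, D)*E(-10)) = 33152 - (-103 + (6 + 11*4)*23) = 33152 - (-103 + (6 + 44)*23) = 33152 - (-103 + 50*23) = 33152 - (-103 + 1150) = 33152 - 1*1047 = 33152 - 1047 = 32105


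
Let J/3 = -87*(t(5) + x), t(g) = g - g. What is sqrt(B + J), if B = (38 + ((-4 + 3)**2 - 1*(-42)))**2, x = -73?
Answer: 3*sqrt(2846) ≈ 160.04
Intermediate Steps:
t(g) = 0
J = 19053 (J = 3*(-87*(0 - 73)) = 3*(-87*(-73)) = 3*6351 = 19053)
B = 6561 (B = (38 + ((-1)**2 + 42))**2 = (38 + (1 + 42))**2 = (38 + 43)**2 = 81**2 = 6561)
sqrt(B + J) = sqrt(6561 + 19053) = sqrt(25614) = 3*sqrt(2846)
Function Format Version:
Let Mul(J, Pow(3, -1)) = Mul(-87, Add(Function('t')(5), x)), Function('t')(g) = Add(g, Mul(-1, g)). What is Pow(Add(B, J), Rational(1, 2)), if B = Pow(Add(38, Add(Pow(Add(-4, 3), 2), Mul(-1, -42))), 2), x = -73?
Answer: Mul(3, Pow(2846, Rational(1, 2))) ≈ 160.04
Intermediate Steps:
Function('t')(g) = 0
J = 19053 (J = Mul(3, Mul(-87, Add(0, -73))) = Mul(3, Mul(-87, -73)) = Mul(3, 6351) = 19053)
B = 6561 (B = Pow(Add(38, Add(Pow(-1, 2), 42)), 2) = Pow(Add(38, Add(1, 42)), 2) = Pow(Add(38, 43), 2) = Pow(81, 2) = 6561)
Pow(Add(B, J), Rational(1, 2)) = Pow(Add(6561, 19053), Rational(1, 2)) = Pow(25614, Rational(1, 2)) = Mul(3, Pow(2846, Rational(1, 2)))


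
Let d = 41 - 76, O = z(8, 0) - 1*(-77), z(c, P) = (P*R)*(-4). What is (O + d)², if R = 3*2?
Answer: 1764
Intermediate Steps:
R = 6
z(c, P) = -24*P (z(c, P) = (P*6)*(-4) = (6*P)*(-4) = -24*P)
O = 77 (O = -24*0 - 1*(-77) = 0 + 77 = 77)
d = -35
(O + d)² = (77 - 35)² = 42² = 1764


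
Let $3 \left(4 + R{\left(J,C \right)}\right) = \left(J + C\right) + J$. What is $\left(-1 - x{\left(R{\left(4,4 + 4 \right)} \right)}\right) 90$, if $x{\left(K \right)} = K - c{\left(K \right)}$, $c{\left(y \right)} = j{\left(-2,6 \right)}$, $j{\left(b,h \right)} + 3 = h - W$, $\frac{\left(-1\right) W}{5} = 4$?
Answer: $1860$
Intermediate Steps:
$W = -20$ ($W = \left(-5\right) 4 = -20$)
$j{\left(b,h \right)} = 17 + h$ ($j{\left(b,h \right)} = -3 + \left(h - -20\right) = -3 + \left(h + 20\right) = -3 + \left(20 + h\right) = 17 + h$)
$c{\left(y \right)} = 23$ ($c{\left(y \right)} = 17 + 6 = 23$)
$R{\left(J,C \right)} = -4 + \frac{C}{3} + \frac{2 J}{3}$ ($R{\left(J,C \right)} = -4 + \frac{\left(J + C\right) + J}{3} = -4 + \frac{\left(C + J\right) + J}{3} = -4 + \frac{C + 2 J}{3} = -4 + \left(\frac{C}{3} + \frac{2 J}{3}\right) = -4 + \frac{C}{3} + \frac{2 J}{3}$)
$x{\left(K \right)} = -23 + K$ ($x{\left(K \right)} = K - 23 = -23 + K$)
$\left(-1 - x{\left(R{\left(4,4 + 4 \right)} \right)}\right) 90 = \left(-1 - \left(-23 + \left(-4 + \frac{4 + 4}{3} + \frac{2}{3} \cdot 4\right)\right)\right) 90 = \left(-1 - \left(-23 + \left(-4 + \frac{1}{3} \cdot 8 + \frac{8}{3}\right)\right)\right) 90 = \left(-1 - \left(-23 + \left(-4 + \frac{8}{3} + \frac{8}{3}\right)\right)\right) 90 = \left(-1 - \left(-23 + \frac{4}{3}\right)\right) 90 = \left(-1 - - \frac{65}{3}\right) 90 = \left(-1 + \frac{65}{3}\right) 90 = \frac{62}{3} \cdot 90 = 1860$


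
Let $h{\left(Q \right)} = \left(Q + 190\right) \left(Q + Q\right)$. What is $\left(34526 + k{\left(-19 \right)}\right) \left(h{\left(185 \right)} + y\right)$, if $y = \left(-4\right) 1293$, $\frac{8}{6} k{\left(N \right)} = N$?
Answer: $\frac{9220021083}{2} \approx 4.61 \cdot 10^{9}$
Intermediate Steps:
$k{\left(N \right)} = \frac{3 N}{4}$
$y = -5172$
$h{\left(Q \right)} = 2 Q \left(190 + Q\right)$ ($h{\left(Q \right)} = \left(190 + Q\right) 2 Q = 2 Q \left(190 + Q\right)$)
$\left(34526 + k{\left(-19 \right)}\right) \left(h{\left(185 \right)} + y\right) = \left(34526 + \frac{3}{4} \left(-19\right)\right) \left(2 \cdot 185 \left(190 + 185\right) - 5172\right) = \left(34526 - \frac{57}{4}\right) \left(2 \cdot 185 \cdot 375 - 5172\right) = \frac{138047 \left(138750 - 5172\right)}{4} = \frac{138047}{4} \cdot 133578 = \frac{9220021083}{2}$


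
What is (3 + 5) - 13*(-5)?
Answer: 73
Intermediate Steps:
(3 + 5) - 13*(-5) = 8 + 65 = 73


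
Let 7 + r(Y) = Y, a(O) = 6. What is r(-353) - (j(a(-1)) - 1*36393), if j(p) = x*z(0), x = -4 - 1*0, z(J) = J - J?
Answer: 36033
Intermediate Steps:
z(J) = 0
r(Y) = -7 + Y
x = -4 (x = -4 + 0 = -4)
j(p) = 0 (j(p) = -4*0 = 0)
r(-353) - (j(a(-1)) - 1*36393) = (-7 - 353) - (0 - 1*36393) = -360 - (0 - 36393) = -360 - 1*(-36393) = -360 + 36393 = 36033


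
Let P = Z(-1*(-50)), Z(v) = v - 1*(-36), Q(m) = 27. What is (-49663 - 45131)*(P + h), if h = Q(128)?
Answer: -10711722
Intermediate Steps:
h = 27
Z(v) = 36 + v (Z(v) = v + 36 = 36 + v)
P = 86 (P = 36 - 1*(-50) = 36 + 50 = 86)
(-49663 - 45131)*(P + h) = (-49663 - 45131)*(86 + 27) = -94794*113 = -10711722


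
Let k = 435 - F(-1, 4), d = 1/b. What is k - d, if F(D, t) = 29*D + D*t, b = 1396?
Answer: 653327/1396 ≈ 468.00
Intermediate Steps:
d = 1/1396 ≈ 0.00071633
k = 468 (k = 435 - (-1)*(29 + 4) = 435 - (-1)*33 = 435 - 1*(-33) = 435 + 33 = 468)
k - d = 468 - 1*1/1396 = 468 - 1/1396 = 653327/1396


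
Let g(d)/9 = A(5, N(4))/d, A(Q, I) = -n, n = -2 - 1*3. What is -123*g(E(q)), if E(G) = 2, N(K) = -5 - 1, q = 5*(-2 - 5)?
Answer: -5535/2 ≈ -2767.5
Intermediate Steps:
q = -35 (q = 5*(-7) = -35)
N(K) = -6
n = -5 (n = -2 - 3 = -5)
A(Q, I) = 5 (A(Q, I) = -1*(-5) = 5)
g(d) = 45/d (g(d) = 9*(5/d) = 45/d)
-123*g(E(q)) = -5535/2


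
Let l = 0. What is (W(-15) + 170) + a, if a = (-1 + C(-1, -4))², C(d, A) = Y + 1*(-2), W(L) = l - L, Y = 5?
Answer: 189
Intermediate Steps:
W(L) = -L (W(L) = 0 - L = -L)
C(d, A) = 3 (C(d, A) = 5 + 1*(-2) = 5 - 2 = 3)
a = 4 (a = (-1 + 3)² = 2² = 4)
(W(-15) + 170) + a = (-1*(-15) + 170) + 4 = (15 + 170) + 4 = 185 + 4 = 189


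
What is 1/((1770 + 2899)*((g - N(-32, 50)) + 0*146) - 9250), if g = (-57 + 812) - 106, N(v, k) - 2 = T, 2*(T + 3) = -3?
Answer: 2/6065207 ≈ 3.2975e-7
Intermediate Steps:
T = -9/2 (T = -3 + (½)*(-3) = -3 - 3/2 = -9/2 ≈ -4.5000)
N(v, k) = -5/2 (N(v, k) = 2 - 9/2 = -5/2)
g = 649 (g = 755 - 106 = 649)
1/((1770 + 2899)*((g - N(-32, 50)) + 0*146) - 9250) = 1/((1770 + 2899)*((649 - 1*(-5/2)) + 0*146) - 9250) = 1/(4669*((649 + 5/2) + 0) - 9250) = 1/(4669*(1303/2 + 0) - 9250) = 1/(4669*(1303/2) - 9250) = 1/(6083707/2 - 9250) = 1/(6065207/2) = 2/6065207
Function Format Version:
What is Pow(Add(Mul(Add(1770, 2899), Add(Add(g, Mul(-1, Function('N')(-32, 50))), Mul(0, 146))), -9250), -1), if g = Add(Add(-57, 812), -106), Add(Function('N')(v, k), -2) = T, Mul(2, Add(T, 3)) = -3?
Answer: Rational(2, 6065207) ≈ 3.2975e-7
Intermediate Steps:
T = Rational(-9, 2) (T = Add(-3, Mul(Rational(1, 2), -3)) = Add(-3, Rational(-3, 2)) = Rational(-9, 2) ≈ -4.5000)
Function('N')(v, k) = Rational(-5, 2) (Function('N')(v, k) = Add(2, Rational(-9, 2)) = Rational(-5, 2))
g = 649 (g = Add(755, -106) = 649)
Pow(Add(Mul(Add(1770, 2899), Add(Add(g, Mul(-1, Function('N')(-32, 50))), Mul(0, 146))), -9250), -1) = Pow(Add(Mul(Add(1770, 2899), Add(Add(649, Mul(-1, Rational(-5, 2))), Mul(0, 146))), -9250), -1) = Pow(Add(Mul(4669, Add(Add(649, Rational(5, 2)), 0)), -9250), -1) = Pow(Add(Mul(4669, Add(Rational(1303, 2), 0)), -9250), -1) = Pow(Add(Mul(4669, Rational(1303, 2)), -9250), -1) = Pow(Add(Rational(6083707, 2), -9250), -1) = Pow(Rational(6065207, 2), -1) = Rational(2, 6065207)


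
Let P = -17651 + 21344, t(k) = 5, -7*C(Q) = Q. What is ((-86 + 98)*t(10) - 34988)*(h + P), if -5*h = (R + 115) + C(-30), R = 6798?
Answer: -2823369952/35 ≈ -8.0668e+7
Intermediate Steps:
C(Q) = -Q/7
h = -48421/35 (h = -((6798 + 115) - ⅐*(-30))/5 = -(6913 + 30/7)/5 = -⅕*48421/7 = -48421/35 ≈ -1383.5)
P = 3693
((-86 + 98)*t(10) - 34988)*(h + P) = ((-86 + 98)*5 - 34988)*(-48421/35 + 3693) = (12*5 - 34988)*(80834/35) = (60 - 34988)*(80834/35) = -34928*80834/35 = -2823369952/35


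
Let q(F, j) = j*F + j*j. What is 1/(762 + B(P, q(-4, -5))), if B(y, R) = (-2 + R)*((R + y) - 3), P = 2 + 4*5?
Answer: 1/3514 ≈ 0.00028458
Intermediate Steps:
q(F, j) = j² + F*j (q(F, j) = F*j + j² = j² + F*j)
P = 22 (P = 2 + 20 = 22)
B(y, R) = (-2 + R)*(-3 + R + y)
1/(762 + B(P, q(-4, -5))) = 1/(762 + (6 + (-5*(-4 - 5))² - (-25)*(-4 - 5) - 2*22 - 5*(-4 - 5)*22)) = 1/(762 + (6 + (-5*(-9))² - (-25)*(-9) - 44 - 5*(-9)*22)) = 1/(762 + (6 + 45² - 5*45 - 44 + 45*22)) = 1/(762 + (6 + 2025 - 225 - 44 + 990)) = 1/(762 + 2752) = 1/3514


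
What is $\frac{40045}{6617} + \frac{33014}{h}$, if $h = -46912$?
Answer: $\frac{830068701}{155208352} \approx 5.3481$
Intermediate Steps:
$\frac{40045}{6617} + \frac{33014}{h} = \frac{40045}{6617} + \frac{33014}{-46912} = 40045 \cdot \frac{1}{6617} + 33014 \left(- \frac{1}{46912}\right) = \frac{40045}{6617} - \frac{16507}{23456} = \frac{830068701}{155208352}$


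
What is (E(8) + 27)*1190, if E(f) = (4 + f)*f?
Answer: 146370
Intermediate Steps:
E(f) = f*(4 + f)
(E(8) + 27)*1190 = (8*(4 + 8) + 27)*1190 = (8*12 + 27)*1190 = (96 + 27)*1190 = 123*1190 = 146370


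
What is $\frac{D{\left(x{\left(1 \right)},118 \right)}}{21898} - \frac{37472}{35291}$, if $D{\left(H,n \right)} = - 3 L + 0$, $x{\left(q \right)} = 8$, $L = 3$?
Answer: $- \frac{820879475}{772802318} \approx -1.0622$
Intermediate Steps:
$D{\left(H,n \right)} = -9$ ($D{\left(H,n \right)} = \left(-3\right) 3 + 0 = -9 + 0 = -9$)
$\frac{D{\left(x{\left(1 \right)},118 \right)}}{21898} - \frac{37472}{35291} = - \frac{9}{21898} - \frac{37472}{35291} = - \frac{820879475}{772802318}$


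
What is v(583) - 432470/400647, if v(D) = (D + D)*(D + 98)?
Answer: 318131715292/400647 ≈ 7.9405e+5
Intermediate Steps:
v(D) = 2*D*(98 + D) (v(D) = (2*D)*(98 + D) = 2*D*(98 + D))
v(583) - 432470/400647 = 2*583*(98 + 583) - 432470/400647 = 2*583*681 - 432470/400647 = 794046 - 1*432470/400647 = 794046 - 432470/400647 = 318131715292/400647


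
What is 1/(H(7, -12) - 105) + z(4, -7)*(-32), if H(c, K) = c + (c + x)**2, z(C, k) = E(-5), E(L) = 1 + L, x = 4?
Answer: 2945/23 ≈ 128.04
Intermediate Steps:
z(C, k) = -4 (z(C, k) = 1 - 5 = -4)
H(c, K) = c + (4 + c)**2 (H(c, K) = c + (c + 4)**2 = c + (4 + c)**2)
1/(H(7, -12) - 105) + z(4, -7)*(-32) = 1/((7 + (4 + 7)**2) - 105) - 4*(-32) = 1/((7 + 11**2) - 105) + 128 = 1/((7 + 121) - 105) + 128 = 1/(128 - 105) + 128 = 1/23 + 128 = 2945/23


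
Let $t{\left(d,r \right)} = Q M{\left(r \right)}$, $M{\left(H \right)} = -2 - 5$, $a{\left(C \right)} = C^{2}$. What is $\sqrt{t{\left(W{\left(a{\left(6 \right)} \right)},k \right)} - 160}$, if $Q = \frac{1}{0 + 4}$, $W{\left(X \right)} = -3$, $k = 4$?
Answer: $\frac{i \sqrt{647}}{2} \approx 12.718 i$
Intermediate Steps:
$M{\left(H \right)} = -7$ ($M{\left(H \right)} = -2 - 5 = -7$)
$Q = \frac{1}{4} \approx 0.25$
$t{\left(d,r \right)} = - \frac{7}{4}$ ($t{\left(d,r \right)} = \frac{1}{4} \left(-7\right) = - \frac{7}{4}$)
$\sqrt{t{\left(W{\left(a{\left(6 \right)} \right)},k \right)} - 160} = \sqrt{- \frac{7}{4} - 160} = \sqrt{- \frac{647}{4}} = \frac{i \sqrt{647}}{2}$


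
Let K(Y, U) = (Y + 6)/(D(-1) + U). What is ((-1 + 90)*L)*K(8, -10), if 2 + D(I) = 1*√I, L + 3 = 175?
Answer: -2571744/145 - 214312*I/145 ≈ -17736.0 - 1478.0*I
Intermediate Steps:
L = 172 (L = -3 + 175 = 172)
D(I) = -2 + √I (D(I) = -2 + 1*√I = -2 + √I)
K(Y, U) = (6 + Y)/(-2 + I + U) (K(Y, U) = (Y + 6)/((-2 + √(-1)) + U) = (6 + Y)/((-2 + I) + U) = (6 + Y)/(-2 + I + U))
((-1 + 90)*L)*K(8, -10) = ((-1 + 90)*172)*((6 + 8)/(-2 + I - 10)) = (89*172)*(14/(-12 + I)) = 15308*(((-12 - I)/145)*14) = 15308*(14*(-12 - I)/145) = 214312*(-12 - I)/145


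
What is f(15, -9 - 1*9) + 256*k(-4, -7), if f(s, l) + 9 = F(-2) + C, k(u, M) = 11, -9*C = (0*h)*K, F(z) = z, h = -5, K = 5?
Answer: 2805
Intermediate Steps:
C = 0 (C = -0*(-5)*5/9 = -0*5 = -⅑*0 = 0)
f(s, l) = -11 (f(s, l) = -9 + (-2 + 0) = -9 - 2 = -11)
f(15, -9 - 1*9) + 256*k(-4, -7) = -11 + 256*11 = -11 + 2816 = 2805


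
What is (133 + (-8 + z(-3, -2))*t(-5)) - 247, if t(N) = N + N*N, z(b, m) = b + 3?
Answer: -274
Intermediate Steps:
z(b, m) = 3 + b
t(N) = N + N**2
(133 + (-8 + z(-3, -2))*t(-5)) - 247 = (133 + (-8 + (3 - 3))*(-5*(1 - 5))) - 247 = (133 + (-8 + 0)*(-5*(-4))) - 247 = (133 - 8*20) - 247 = (133 - 160) - 247 = -27 - 247 = -274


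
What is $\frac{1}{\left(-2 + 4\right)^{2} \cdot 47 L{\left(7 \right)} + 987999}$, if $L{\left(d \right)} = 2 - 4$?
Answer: $\frac{1}{987623} \approx 1.0125 \cdot 10^{-6}$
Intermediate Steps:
$L{\left(d \right)} = -2$
$\frac{1}{\left(-2 + 4\right)^{2} \cdot 47 L{\left(7 \right)} + 987999} = \frac{1}{\left(-2 + 4\right)^{2} \cdot 47 \left(-2\right) + 987999} = \frac{1}{2^{2} \cdot 47 \left(-2\right) + 987999} = \frac{1}{4 \cdot 47 \left(-2\right) + 987999} = \frac{1}{188 \left(-2\right) + 987999} = \frac{1}{-376 + 987999} = \frac{1}{987623}$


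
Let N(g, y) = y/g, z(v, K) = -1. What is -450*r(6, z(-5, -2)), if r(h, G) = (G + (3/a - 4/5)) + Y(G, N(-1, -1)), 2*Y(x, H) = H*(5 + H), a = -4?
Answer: -405/2 ≈ -202.50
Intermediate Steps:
Y(x, H) = H*(5 + H)/2 (Y(x, H) = (H*(5 + H))/2 = H*(5 + H)/2)
r(h, G) = 29/20 + G (r(h, G) = (G + (3/(-4) - 4/5)) + (-1/(-1))*(5 - 1/(-1))/2 = (G + (3*(-¼) - 4*⅕)) + (-1*(-1))*(5 - 1*(-1))/2 = (G + (-¾ - ⅘)) + (½)*1*(5 + 1) = (G - 31/20) + (½)*1*6 = (-31/20 + G) + 3 = 29/20 + G)
-450*r(6, z(-5, -2)) = -450*(29/20 - 1) = -450*9/20 = -405/2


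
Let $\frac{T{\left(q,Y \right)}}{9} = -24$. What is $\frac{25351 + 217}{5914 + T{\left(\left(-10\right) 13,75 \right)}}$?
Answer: $\frac{12784}{2849} \approx 4.4872$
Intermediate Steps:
$T{\left(q,Y \right)} = -216$ ($T{\left(q,Y \right)} = 9 \left(-24\right) = -216$)
$\frac{25351 + 217}{5914 + T{\left(\left(-10\right) 13,75 \right)}} = \frac{25351 + 217}{5914 - 216} = \frac{25568}{5698} = 25568 \cdot \frac{1}{5698} = \frac{12784}{2849}$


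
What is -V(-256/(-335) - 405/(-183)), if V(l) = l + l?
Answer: -121682/20435 ≈ -5.9546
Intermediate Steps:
V(l) = 2*l
-V(-256/(-335) - 405/(-183)) = -2*(-256/(-335) - 405/(-183)) = -2*(-256*(-1/335) - 405*(-1/183)) = -2*(256/335 + 135/61) = -2*60841/20435 = -1*121682/20435 = -121682/20435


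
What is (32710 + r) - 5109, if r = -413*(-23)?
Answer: 37100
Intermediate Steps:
r = 9499
(32710 + r) - 5109 = (32710 + 9499) - 5109 = 42209 - 5109 = 37100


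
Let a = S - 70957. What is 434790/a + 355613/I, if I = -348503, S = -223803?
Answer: -25634610725/10272474428 ≈ -2.4955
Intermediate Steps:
a = -294760 (a = -223803 - 70957 = -294760)
434790/a + 355613/I = 434790/(-294760) + 355613/(-348503) = 434790*(-1/294760) + 355613*(-1/348503) = -43479/29476 - 355613/348503 = -25634610725/10272474428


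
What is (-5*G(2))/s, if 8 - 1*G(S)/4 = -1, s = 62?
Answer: -90/31 ≈ -2.9032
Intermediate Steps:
G(S) = 36 (G(S) = 32 - 4*(-1) = 32 + 4 = 36)
(-5*G(2))/s = -5*36/62 = -180*1/62 = -90/31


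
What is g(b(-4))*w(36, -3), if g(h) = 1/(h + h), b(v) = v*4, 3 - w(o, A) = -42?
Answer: -45/32 ≈ -1.4063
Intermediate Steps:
w(o, A) = 45 (w(o, A) = 3 - 1*(-42) = 3 + 42 = 45)
b(v) = 4*v
g(h) = 1/(2*h)
g(b(-4))*w(36, -3) = (1/(2*((4*(-4)))))*45 = ((½)/(-16))*45 = ((½)*(-1/16))*45 = -1/32*45 = -45/32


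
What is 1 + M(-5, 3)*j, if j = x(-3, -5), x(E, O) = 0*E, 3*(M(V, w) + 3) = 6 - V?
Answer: 1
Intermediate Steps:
M(V, w) = -1 - V/3 (M(V, w) = -3 + (6 - V)/3 = -3 + (2 - V/3) = -1 - V/3)
x(E, O) = 0
j = 0
1 + M(-5, 3)*j = 1 + (-1 - ⅓*(-5))*0 = 1 + (-1 + 5/3)*0 = 1 + (⅔)*0 = 1 + 0 = 1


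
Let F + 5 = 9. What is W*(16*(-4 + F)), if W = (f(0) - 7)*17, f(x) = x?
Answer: 0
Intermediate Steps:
F = 4 (F = -5 + 9 = 4)
W = -119 (W = (0 - 7)*17 = -7*17 = -119)
W*(16*(-4 + F)) = -1904*(-4 + 4) = -1904*0 = -119*0 = 0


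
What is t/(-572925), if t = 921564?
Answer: -307188/190975 ≈ -1.6085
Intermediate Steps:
t/(-572925) = 921564/(-572925) = 921564*(-1/572925) = -307188/190975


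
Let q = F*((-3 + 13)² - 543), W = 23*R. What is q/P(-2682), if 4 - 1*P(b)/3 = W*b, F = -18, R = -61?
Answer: -3/4247 ≈ -0.00070638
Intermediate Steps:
W = -1403 (W = 23*(-61) = -1403)
q = 7974 (q = -18*((-3 + 13)² - 543) = -18*(10² - 543) = -18*(100 - 543) = -18*(-443) = 7974)
P(b) = 12 + 4209*b (P(b) = 12 - (-4209)*b = 12 + 4209*b)
q/P(-2682) = 7974/(12 + 4209*(-2682)) = 7974/(12 - 11288538) = 7974/(-11288526) = 7974*(-1/11288526) = -3/4247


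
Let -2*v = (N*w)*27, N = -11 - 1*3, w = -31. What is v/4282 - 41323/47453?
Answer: -454972213/203193746 ≈ -2.2391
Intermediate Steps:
N = -14 (N = -11 - 3 = -14)
v = -5859 (v = -(-14*(-31))*27/2 = -217*27 = -½*11718 = -5859)
v/4282 - 41323/47453 = -5859/4282 - 41323/47453 = -454972213/203193746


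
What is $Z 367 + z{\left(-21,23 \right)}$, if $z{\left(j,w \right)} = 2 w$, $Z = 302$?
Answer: $110880$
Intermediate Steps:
$Z 367 + z{\left(-21,23 \right)} = 302 \cdot 367 + 2 \cdot 23 = 110834 + 46 = 110880$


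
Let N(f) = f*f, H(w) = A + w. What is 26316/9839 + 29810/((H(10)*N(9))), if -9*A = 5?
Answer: 62686466/1505367 ≈ 41.642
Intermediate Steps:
A = -5/9 (A = -⅑*5 = -5/9 ≈ -0.55556)
H(w) = -5/9 + w
N(f) = f²
26316/9839 + 29810/((H(10)*N(9))) = 26316/9839 + 29810/(((-5/9 + 10)*9²)) = 26316*(1/9839) + 29810/(((85/9)*81)) = 26316/9839 + 29810/765 = 26316/9839 + 29810*(1/765) = 26316/9839 + 5962/153 = 62686466/1505367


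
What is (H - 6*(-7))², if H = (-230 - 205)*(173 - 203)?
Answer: 171400464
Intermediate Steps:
H = 13050 (H = -435*(-30) = 13050)
(H - 6*(-7))² = (13050 - 6*(-7))² = (13050 + 42)² = 13092² = 171400464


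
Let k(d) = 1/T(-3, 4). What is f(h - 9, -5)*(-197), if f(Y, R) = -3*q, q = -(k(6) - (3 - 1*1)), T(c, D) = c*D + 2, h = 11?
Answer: 12411/10 ≈ 1241.1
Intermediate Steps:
T(c, D) = 2 + D*c (T(c, D) = D*c + 2 = 2 + D*c)
k(d) = -1/10 (k(d) = 1/(2 + 4*(-3)) = 1/(2 - 12) = 1/(-10) = -1/10)
q = 21/10 (q = -(-1/10 - (3 - 1*1)) = -(-1/10 - (3 - 1)) = -(-1/10 - 1*2) = -(-1/10 - 2) = -1*(-21/10) = 21/10 ≈ 2.1000)
f(Y, R) = -63/10 (f(Y, R) = -3*21/10 = -63/10)
f(h - 9, -5)*(-197) = -63/10*(-197) = 12411/10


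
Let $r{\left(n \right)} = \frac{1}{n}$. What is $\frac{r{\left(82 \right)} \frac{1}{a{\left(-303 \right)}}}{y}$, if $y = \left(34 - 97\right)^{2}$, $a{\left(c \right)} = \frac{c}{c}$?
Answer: $\frac{1}{325458} \approx 3.0726 \cdot 10^{-6}$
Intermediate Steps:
$a{\left(c \right)} = 1$
$y = 3969$ ($y = \left(-63\right)^{2} = 3969$)
$\frac{r{\left(82 \right)} \frac{1}{a{\left(-303 \right)}}}{y} = \frac{\frac{1}{82} \cdot 1^{-1}}{3969} = \frac{1}{82} \cdot 1 \cdot \frac{1}{3969} = \frac{1}{82} \cdot \frac{1}{3969} = \frac{1}{325458}$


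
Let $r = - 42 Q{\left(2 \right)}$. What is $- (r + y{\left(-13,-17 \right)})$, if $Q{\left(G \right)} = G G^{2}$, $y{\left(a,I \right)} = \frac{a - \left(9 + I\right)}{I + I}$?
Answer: $\frac{11419}{34} \approx 335.85$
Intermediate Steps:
$y{\left(a,I \right)} = \frac{-9 + a - I}{2 I}$
$Q{\left(G \right)} = G^{3}$
$r = -336$ ($r = - 42 \cdot 2^{3} = \left(-42\right) 8 = -336$)
$- (r + y{\left(-13,-17 \right)}) = - (-336 + \frac{-9 - 13 - -17}{2 \left(-17\right)}) = - (-336 + \frac{1}{2} \left(- \frac{1}{17}\right) \left(-9 - 13 + 17\right)) = - (-336 + \frac{1}{2} \left(- \frac{1}{17}\right) \left(-5\right)) = - (-336 + \frac{5}{34}) = \left(-1\right) \left(- \frac{11419}{34}\right) = \frac{11419}{34}$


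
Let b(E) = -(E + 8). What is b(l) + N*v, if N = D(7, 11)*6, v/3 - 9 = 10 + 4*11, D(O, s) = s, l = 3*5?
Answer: 12451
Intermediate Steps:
l = 15
b(E) = -8 - E (b(E) = -(8 + E) = -8 - E)
v = 189 (v = 27 + 3*(10 + 4*11) = 27 + 3*(10 + 44) = 27 + 3*54 = 27 + 162 = 189)
N = 66 (N = 11*6 = 66)
b(l) + N*v = (-8 - 1*15) + 66*189 = (-8 - 15) + 12474 = -23 + 12474 = 12451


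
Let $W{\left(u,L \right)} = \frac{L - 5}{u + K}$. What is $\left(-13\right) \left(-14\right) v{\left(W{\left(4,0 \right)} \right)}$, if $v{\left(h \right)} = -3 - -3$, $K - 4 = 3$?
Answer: $0$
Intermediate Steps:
$K = 7$ ($K = 4 + 3 = 7$)
$W{\left(u,L \right)} = \frac{-5 + L}{7 + u}$ ($W{\left(u,L \right)} = \frac{L - 5}{u + 7} = \frac{-5 + L}{7 + u}$)
$v{\left(h \right)} = 0$ ($v{\left(h \right)} = -3 + 3 = 0$)
$\left(-13\right) \left(-14\right) v{\left(W{\left(4,0 \right)} \right)} = \left(-13\right) \left(-14\right) 0 = 182 \cdot 0 = 0$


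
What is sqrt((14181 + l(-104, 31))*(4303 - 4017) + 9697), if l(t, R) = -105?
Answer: sqrt(4035433) ≈ 2008.8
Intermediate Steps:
sqrt((14181 + l(-104, 31))*(4303 - 4017) + 9697) = sqrt((14181 - 105)*(4303 - 4017) + 9697) = sqrt(14076*286 + 9697) = sqrt(4025736 + 9697) = sqrt(4035433)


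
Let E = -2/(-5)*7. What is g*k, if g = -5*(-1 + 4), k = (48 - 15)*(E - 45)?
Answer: 20889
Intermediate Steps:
E = 14/5 (E = -2*(-⅕)*7 = (⅖)*7 = 14/5 ≈ 2.8000)
k = -6963/5 (k = (48 - 15)*(14/5 - 45) = 33*(-211/5) = -6963/5 ≈ -1392.6)
g = -15 (g = -5*3 = -15)
g*k = -15*(-6963/5) = 20889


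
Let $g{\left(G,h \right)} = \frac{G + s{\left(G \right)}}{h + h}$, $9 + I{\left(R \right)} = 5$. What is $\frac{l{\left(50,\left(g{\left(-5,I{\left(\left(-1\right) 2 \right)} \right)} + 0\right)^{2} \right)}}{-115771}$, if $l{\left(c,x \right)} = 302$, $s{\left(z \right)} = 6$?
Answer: $- \frac{302}{115771} \approx -0.0026086$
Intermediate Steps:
$I{\left(R \right)} = -4$ ($I{\left(R \right)} = -9 + 5 = -4$)
$g{\left(G,h \right)} = \frac{6 + G}{2 h}$ ($g{\left(G,h \right)} = \frac{G + 6}{h + h} = \frac{6 + G}{2 h}$)
$\frac{l{\left(50,\left(g{\left(-5,I{\left(\left(-1\right) 2 \right)} \right)} + 0\right)^{2} \right)}}{-115771} = \frac{302}{-115771} = 302 \left(- \frac{1}{115771}\right) = - \frac{302}{115771}$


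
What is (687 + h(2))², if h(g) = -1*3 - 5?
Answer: 461041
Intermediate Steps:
h(g) = -8 (h(g) = -3 - 5 = -8)
(687 + h(2))² = (687 - 8)² = 679² = 461041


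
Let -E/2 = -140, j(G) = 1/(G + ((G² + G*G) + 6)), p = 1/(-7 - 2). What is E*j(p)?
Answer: 22680/479 ≈ 47.349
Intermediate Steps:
p = -⅑ (p = 1/(-9) = -⅑ ≈ -0.11111)
j(G) = 1/(6 + G + 2*G²) (j(G) = 1/(G + ((G² + G²) + 6)) = 1/(G + (2*G² + 6)) = 1/(G + (6 + 2*G²)) = 1/(6 + G + 2*G²))
E = 280 (E = -2*(-140) = 280)
E*j(p) = 280/(6 - ⅑ + 2*(-⅑)²) = 280/(6 - ⅑ + 2*(1/81)) = 280/(6 - ⅑ + 2/81) = 280/(479/81) = 280*(81/479) = 22680/479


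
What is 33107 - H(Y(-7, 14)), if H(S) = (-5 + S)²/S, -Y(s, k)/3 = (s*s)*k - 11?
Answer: 2846503/81 ≈ 35142.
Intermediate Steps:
Y(s, k) = 33 - 3*k*s² (Y(s, k) = -3*((s*s)*k - 11) = -3*(s²*k - 11) = -3*(k*s² - 11) = -3*(-11 + k*s²) = 33 - 3*k*s²)
H(S) = (-5 + S)²/S
33107 - H(Y(-7, 14)) = 33107 - (-5 + (33 - 3*14*(-7)²))²/(33 - 3*14*(-7)²) = 33107 - (-5 + (33 - 3*14*49))²/(33 - 3*14*49) = 33107 - (-5 + (33 - 2058))²/(33 - 2058) = 33107 - (-5 - 2025)²/(-2025) = 33107 - (-1)*(-2030)²/2025 = 33107 - (-1)*4120900/2025 = 33107 - 1*(-164836/81) = 33107 + 164836/81 = 2846503/81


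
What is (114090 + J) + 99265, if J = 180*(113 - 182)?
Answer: 200935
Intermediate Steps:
J = -12420 (J = 180*(-69) = -12420)
(114090 + J) + 99265 = (114090 - 12420) + 99265 = 101670 + 99265 = 200935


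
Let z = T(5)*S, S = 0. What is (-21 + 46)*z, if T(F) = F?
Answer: 0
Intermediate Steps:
z = 0 (z = 5*0 = 0)
(-21 + 46)*z = (-21 + 46)*0 = 25*0 = 0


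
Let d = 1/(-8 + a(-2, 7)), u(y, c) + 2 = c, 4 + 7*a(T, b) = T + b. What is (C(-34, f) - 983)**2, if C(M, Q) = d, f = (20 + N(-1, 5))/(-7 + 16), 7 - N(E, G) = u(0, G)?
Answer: 2923781184/3025 ≈ 9.6654e+5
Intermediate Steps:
a(T, b) = -4/7 + T/7 + b/7 (a(T, b) = -4/7 + (T + b)/7 = -4/7 + (T/7 + b/7) = -4/7 + T/7 + b/7)
u(y, c) = -2 + c
N(E, G) = 9 - G (N(E, G) = 7 - (-2 + G) = 7 + (2 - G) = 9 - G)
f = 8/3 (f = (20 + (9 - 1*5))/(-7 + 16) = (20 + (9 - 5))/9 = (20 + 4)*(1/9) = 24*(1/9) = 8/3 ≈ 2.6667)
d = -7/55 (d = 1/(-8 + (-4/7 + (1/7)*(-2) + (1/7)*7)) = 1/(-8 + (-4/7 - 2/7 + 1)) = 1/(-8 + 1/7) = 1/(-55/7) = -7/55 ≈ -0.12727)
C(M, Q) = -7/55
(C(-34, f) - 983)**2 = (-7/55 - 983)**2 = (-54072/55)**2 = 2923781184/3025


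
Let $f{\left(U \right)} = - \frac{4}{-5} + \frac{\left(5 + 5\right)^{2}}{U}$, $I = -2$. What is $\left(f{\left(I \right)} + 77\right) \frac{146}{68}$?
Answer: $\frac{10147}{170} \approx 59.688$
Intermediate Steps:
$f{\left(U \right)} = \frac{4}{5} + \frac{100}{U}$ ($f{\left(U \right)} = \left(-4\right) \left(- \frac{1}{5}\right) + \frac{10^{2}}{U} = \frac{4}{5} + \frac{100}{U}$)
$\left(f{\left(I \right)} + 77\right) \frac{146}{68} = \left(\left(\frac{4}{5} + \frac{100}{-2}\right) + 77\right) \frac{146}{68} = \left(\left(\frac{4}{5} + 100 \left(- \frac{1}{2}\right)\right) + 77\right) 146 \cdot \frac{1}{68} = \left(\left(\frac{4}{5} - 50\right) + 77\right) \frac{73}{34} = \left(- \frac{246}{5} + 77\right) \frac{73}{34} = \frac{139}{5} \cdot \frac{73}{34} = \frac{10147}{170}$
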